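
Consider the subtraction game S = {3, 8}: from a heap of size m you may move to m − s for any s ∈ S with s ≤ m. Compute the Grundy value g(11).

0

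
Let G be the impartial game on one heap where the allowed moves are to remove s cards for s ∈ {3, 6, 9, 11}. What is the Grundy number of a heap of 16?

0

Grundy values for subtraction set {3, 6, 9, 11}:
k:     0  1  2  3  4  5  6  7  8  9 10 11 12 13 14 15 16
g(k):  0  0  0  1  1  1  2  2  2  3  3  3  4  4  0  0  0
So g(16) = 0.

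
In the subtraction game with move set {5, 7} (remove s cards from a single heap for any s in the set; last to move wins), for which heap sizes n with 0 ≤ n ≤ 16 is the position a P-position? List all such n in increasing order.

0, 1, 2, 3, 4, 12, 13, 14, 15, 16

Compute g(0), g(1), … for moves {5, 7}:
k:     0  1  2  3  4  5  6  7  8  9 10 11 12 13 14 15 16
g(k):  0  0  0  0  0  1  1  1  1  1  2  2  0  0  0  0  0
The P-positions (g = 0) in 0..16 are 0, 1, 2, 3, 4, 12, 13, 14, 15, 16.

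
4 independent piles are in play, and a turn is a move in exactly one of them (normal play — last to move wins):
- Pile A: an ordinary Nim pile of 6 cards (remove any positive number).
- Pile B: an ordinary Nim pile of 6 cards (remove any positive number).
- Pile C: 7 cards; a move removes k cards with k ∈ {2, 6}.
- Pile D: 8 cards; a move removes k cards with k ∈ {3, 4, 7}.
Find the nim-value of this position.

3

Pile A is a plain Nim pile of size 6, so its Grundy value is 6.
Pile B is a plain Nim pile of size 6, so its Grundy value is 6.
Build the Grundy sequence for pile C with g(k) = mex{g(k−s) : s ∈ {2, 6}, s ≤ k}:
k:     0  1  2  3  4  5  6  7
g(k):  0  0  1  1  0  0  1  1
So g(7) = 1.
Grundy values for pile D (subtraction set {3, 4, 7}):
k:     0  1  2  3  4  5  6  7  8
g(k):  0  0  0  1  1  1  2  2  2
So g(8) = 2.
The value of a disjunctive sum is the nim-sum of the parts.
Combined value = 6 ⊕ 6 ⊕ 1 ⊕ 2 = 3.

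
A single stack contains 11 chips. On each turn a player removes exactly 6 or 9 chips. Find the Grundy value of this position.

Compute g(0), g(1), … for moves {6, 9}:
k:     0  1  2  3  4  5  6  7  8  9 10 11
g(k):  0  0  0  0  0  0  1  1  1  1  1  1
So g(11) = 1.

1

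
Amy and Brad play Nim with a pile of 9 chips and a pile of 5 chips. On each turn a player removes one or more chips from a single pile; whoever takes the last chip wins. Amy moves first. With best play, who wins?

Compute the nim-sum pairwise:
9 XOR 5 = 12
The nim-sum is 12 ≠ 0, so this is an N-position: the player to move can win; Amy has a winning move.

Amy wins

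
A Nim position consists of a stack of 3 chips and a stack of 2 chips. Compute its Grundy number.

1

Nim-sum: 3 ⊕ 2 = 1.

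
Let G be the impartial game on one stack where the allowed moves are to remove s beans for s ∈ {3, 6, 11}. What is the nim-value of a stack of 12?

1

Build the Grundy sequence with g(k) = mex{g(k−s) : s ∈ {3, 6, 11}, s ≤ k}:
k:     0  1  2  3  4  5  6  7  8  9 10 11 12
g(k):  0  0  0  1  1  1  2  2  2  0  0  3  1
So g(12) = 1.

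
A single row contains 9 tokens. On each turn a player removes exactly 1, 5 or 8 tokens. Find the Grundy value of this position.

3

Build the Grundy sequence with g(k) = mex{g(k−s) : s ∈ {1, 5, 8}, s ≤ k}:
g(0) = mex{} = 0
g(1) = mex{0} = 1
g(2) = mex{1} = 0
g(3) = mex{0} = 1
g(4) = mex{1} = 0
g(5) = mex{0} = 1
g(6) = mex{1} = 0
g(7) = mex{0} = 1
g(8) = mex{0,1} = 2
g(9) = mex{0,1,2} = 3
So g(9) = 3.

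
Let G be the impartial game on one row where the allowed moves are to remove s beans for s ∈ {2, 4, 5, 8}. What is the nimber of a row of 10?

Grundy values for subtraction set {2, 4, 5, 8}:
k:     0  1  2  3  4  5  6  7  8  9 10
g(k):  0  0  1  1  2  2  3  0  4  1  0
So g(10) = 0.

0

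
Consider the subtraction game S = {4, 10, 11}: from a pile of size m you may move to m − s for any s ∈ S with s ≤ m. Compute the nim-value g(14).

3

Build the Grundy sequence with g(k) = mex{g(k−s) : s ∈ {4, 10, 11}, s ≤ k}:
k:     0  1  2  3  4  5  6  7  8  9 10 11 12 13 14
g(k):  0  0  0  0  1  1  1  1  0  0  2  2  1  1  3
So g(14) = 3.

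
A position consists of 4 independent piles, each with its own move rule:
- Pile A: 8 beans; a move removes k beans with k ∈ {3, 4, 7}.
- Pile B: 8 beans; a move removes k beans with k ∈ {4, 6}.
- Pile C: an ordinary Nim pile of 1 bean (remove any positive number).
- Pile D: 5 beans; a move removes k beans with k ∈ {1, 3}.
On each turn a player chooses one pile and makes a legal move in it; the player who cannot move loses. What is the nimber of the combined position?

Grundy values for pile A (subtraction set {3, 4, 7}):
g(0) = mex{} = 0
g(1) = mex{} = 0
g(2) = mex{} = 0
g(3) = mex{0} = 1
g(4) = mex{0} = 1
g(5) = mex{0} = 1
g(6) = mex{0,1} = 2
g(7) = mex{0,1} = 2
g(8) = mex{0,1} = 2
So g(8) = 2.
Grundy values for pile B (subtraction set {4, 6}):
k:     0  1  2  3  4  5  6  7  8
g(k):  0  0  0  0  1  1  1  1  2
So g(8) = 2.
Pile C is a plain Nim pile of size 1, so its Grundy value is 1.
For pile D, compute g(0), g(1), … with moves {1, 3}:
k:     0  1  2  3  4  5
g(k):  0  1  0  1  0  1
So g(5) = 1.
By the Sprague-Grundy theorem, the Grundy value of a sum of independent games is the XOR of the component values.
Combined value = 2 XOR 2 XOR 1 XOR 1 = 0.

0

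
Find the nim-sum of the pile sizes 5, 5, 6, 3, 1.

Write each in binary and XOR column by column:
  101  (5)
  101  (5)
  110  (6)
  011  (3)
  001  (1)
  ---
  100  (4)

4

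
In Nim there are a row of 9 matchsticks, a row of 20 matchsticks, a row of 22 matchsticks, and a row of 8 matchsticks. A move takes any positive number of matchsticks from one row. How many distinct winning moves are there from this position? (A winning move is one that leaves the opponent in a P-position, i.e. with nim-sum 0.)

In binary:
  01001  (9)
  10100  (20)
  10110  (22)
  01000  (8)
  -----
  00011  (3)
The overall nim-sum is X = 3. A row of size p has a winning move iff p XOR X < p (reduce it to p XOR X).
  9: 9 XOR 3 = 10 ≥ 9 — no move.
  20: 20 XOR 3 = 23 ≥ 20 — no move.
  22: 22 XOR 3 = 21 < 22 — winning move (to 21).
  8: 8 XOR 3 = 11 ≥ 8 — no move.
That gives 1 winning move.

1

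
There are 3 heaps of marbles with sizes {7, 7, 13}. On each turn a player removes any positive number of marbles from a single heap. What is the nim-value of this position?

13

Nim-sum: 7 XOR 7 XOR 13 = 13.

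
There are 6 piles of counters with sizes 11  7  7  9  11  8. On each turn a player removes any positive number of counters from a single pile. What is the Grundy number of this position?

Compute the nim-sum pairwise:
11 ^ 7 = 12
12 ^ 7 = 11
11 ^ 9 = 2
2 ^ 11 = 9
9 ^ 8 = 1

1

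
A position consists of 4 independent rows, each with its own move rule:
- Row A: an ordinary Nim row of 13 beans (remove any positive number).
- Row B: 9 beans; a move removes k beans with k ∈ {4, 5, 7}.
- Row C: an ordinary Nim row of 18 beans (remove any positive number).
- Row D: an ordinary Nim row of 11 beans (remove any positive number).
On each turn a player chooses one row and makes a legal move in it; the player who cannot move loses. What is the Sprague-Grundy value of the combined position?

Row A is a plain Nim row of size 13, so its Grundy value is 13.
Grundy values for row B (subtraction set {4, 5, 7}):
k:     0  1  2  3  4  5  6  7  8  9
g(k):  0  0  0  0  1  1  1  1  2  2
So g(9) = 2.
Row C is a plain Nim row of size 18, so its Grundy value is 18.
Row D is a plain Nim row of size 11, so its Grundy value is 11.
The value of a disjunctive sum is the nim-sum of the parts.
Combined value = 13 ⊕ 2 ⊕ 18 ⊕ 11 = 22.

22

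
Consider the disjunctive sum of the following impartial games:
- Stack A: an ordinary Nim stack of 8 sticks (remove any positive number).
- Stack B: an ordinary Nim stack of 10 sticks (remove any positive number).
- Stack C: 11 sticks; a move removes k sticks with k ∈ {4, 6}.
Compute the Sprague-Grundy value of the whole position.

Stack A is a plain Nim stack of size 8, so its Grundy value is 8.
Stack B is a plain Nim stack of size 10, so its Grundy value is 10.
Build the Grundy sequence for stack C with g(k) = mex{g(k−s) : s ∈ {4, 6}, s ≤ k}:
k:     0  1  2  3  4  5  6  7  8  9 10 11
g(k):  0  0  0  0  1  1  1  1  2  2  0  0
So g(11) = 0.
The value of a disjunctive sum is the nim-sum of the parts.
Combined value = 8 XOR 10 XOR 0 = 2.

2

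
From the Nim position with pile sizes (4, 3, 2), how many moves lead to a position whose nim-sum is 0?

1

Nim-sum: 4 XOR 3 XOR 2 = 5.
The overall nim-sum is X = 5. A pile of size p has a winning move iff p XOR X < p (reduce it to p XOR X).
  4: 4 XOR 5 = 1 < 4 — winning move (to 1).
  3: 3 XOR 5 = 6 ≥ 3 — no move.
  2: 2 XOR 5 = 7 ≥ 2 — no move.
That gives 1 winning move.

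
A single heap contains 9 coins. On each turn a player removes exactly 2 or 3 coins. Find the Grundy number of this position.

Grundy values for subtraction set {2, 3}:
g(0) = mex{} = 0
g(1) = mex{} = 0
g(2) = mex{0} = 1
g(3) = mex{0} = 1
g(4) = mex{0,1} = 2
g(5) = mex{1} = 0
g(6) = mex{1,2} = 0
g(7) = mex{0,2} = 1
g(8) = mex{0} = 1
g(9) = mex{0,1} = 2
So g(9) = 2.

2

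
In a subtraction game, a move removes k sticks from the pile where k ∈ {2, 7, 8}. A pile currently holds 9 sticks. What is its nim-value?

Compute g(0), g(1), … for moves {2, 7, 8}:
g(0) = mex{} = 0
g(1) = mex{} = 0
g(2) = mex{0} = 1
g(3) = mex{0} = 1
g(4) = mex{1} = 0
g(5) = mex{1} = 0
g(6) = mex{0} = 1
g(7) = mex{0} = 1
g(8) = mex{0,1} = 2
g(9) = mex{0,1} = 2
So g(9) = 2.

2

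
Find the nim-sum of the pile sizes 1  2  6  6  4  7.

0

Bitwise XOR of the heap sizes:
  001  (1)
  010  (2)
  110  (6)
  110  (6)
  100  (4)
  111  (7)
  ---
  000  (0)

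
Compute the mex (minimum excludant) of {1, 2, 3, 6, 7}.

0

0 is not in the set, so the mex is 0.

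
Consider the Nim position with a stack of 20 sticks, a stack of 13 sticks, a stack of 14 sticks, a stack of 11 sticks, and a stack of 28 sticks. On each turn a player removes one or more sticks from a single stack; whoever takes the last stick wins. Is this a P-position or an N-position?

P-position

Nim-sum: 20 ^ 13 ^ 14 ^ 11 ^ 28 = 0.
The nim-sum is 0, so this is a P-position: the player to move is in a losing position under optimal play.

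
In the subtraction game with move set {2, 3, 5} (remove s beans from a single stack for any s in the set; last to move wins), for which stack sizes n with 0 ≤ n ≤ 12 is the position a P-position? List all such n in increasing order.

0, 1, 7, 8

Build the Grundy sequence with g(k) = mex{g(k−s) : s ∈ {2, 3, 5}, s ≤ k}:
g(0) = mex{} = 0
g(1) = mex{} = 0
g(2) = mex{0} = 1
g(3) = mex{0} = 1
g(4) = mex{0,1} = 2
g(5) = mex{0,1} = 2
g(6) = mex{0,1,2} = 3
g(7) = mex{1,2} = 0
g(8) = mex{1,2,3} = 0
g(9) = mex{0,2,3} = 1
g(10) = mex{0,2} = 1
g(11) = mex{0,1,3} = 2
g(12) = mex{0,1} = 2
The P-positions (g = 0) in 0..12 are 0, 1, 7, 8.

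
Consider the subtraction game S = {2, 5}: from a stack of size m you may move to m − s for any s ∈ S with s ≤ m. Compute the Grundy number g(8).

0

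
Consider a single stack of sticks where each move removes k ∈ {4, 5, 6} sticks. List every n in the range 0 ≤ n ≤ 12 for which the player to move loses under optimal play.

Build the Grundy sequence with g(k) = mex{g(k−s) : s ∈ {4, 5, 6}, s ≤ k}:
k:     0  1  2  3  4  5  6  7  8  9 10 11 12
g(k):  0  0  0  0  1  1  1  1  2  2  0  0  0
The P-positions (g = 0) in 0..12 are 0, 1, 2, 3, 10, 11, 12.

0, 1, 2, 3, 10, 11, 12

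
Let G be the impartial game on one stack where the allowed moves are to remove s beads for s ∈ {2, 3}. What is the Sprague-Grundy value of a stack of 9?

2

Build the Grundy sequence with g(k) = mex{g(k−s) : s ∈ {2, 3}, s ≤ k}:
g(0) = mex{} = 0
g(1) = mex{} = 0
g(2) = mex{0} = 1
g(3) = mex{0} = 1
g(4) = mex{0,1} = 2
g(5) = mex{1} = 0
g(6) = mex{1,2} = 0
g(7) = mex{0,2} = 1
g(8) = mex{0} = 1
g(9) = mex{0,1} = 2
So g(9) = 2.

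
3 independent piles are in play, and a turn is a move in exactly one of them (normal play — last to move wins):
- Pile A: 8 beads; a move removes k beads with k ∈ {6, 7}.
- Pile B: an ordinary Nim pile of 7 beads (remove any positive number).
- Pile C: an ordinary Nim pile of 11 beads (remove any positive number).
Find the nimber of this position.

Build the Grundy sequence for pile A with g(k) = mex{g(k−s) : s ∈ {6, 7}, s ≤ k}:
k:     0  1  2  3  4  5  6  7  8
g(k):  0  0  0  0  0  0  1  1  1
So g(8) = 1.
Pile B is a plain Nim pile of size 7, so its Grundy value is 7.
Pile C is a plain Nim pile of size 11, so its Grundy value is 11.
The value of a disjunctive sum is the nim-sum of the parts.
Combined value = 1 ⊕ 7 ⊕ 11 = 13.

13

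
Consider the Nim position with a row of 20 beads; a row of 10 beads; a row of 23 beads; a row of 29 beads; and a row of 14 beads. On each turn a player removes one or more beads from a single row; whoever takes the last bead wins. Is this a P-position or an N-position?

Compute the nim-sum pairwise:
20 XOR 10 = 30
30 XOR 23 = 9
9 XOR 29 = 20
20 XOR 14 = 26
The nim-sum is 26 ≠ 0, so this is an N-position: the player to move can win.

N-position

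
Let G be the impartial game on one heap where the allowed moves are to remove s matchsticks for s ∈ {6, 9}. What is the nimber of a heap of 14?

2

Compute g(0), g(1), … for moves {6, 9}:
g(0) = mex{} = 0
g(1) = mex{} = 0
g(2) = mex{} = 0
g(3) = mex{} = 0
g(4) = mex{} = 0
g(5) = mex{} = 0
g(6) = mex{0} = 1
g(7) = mex{0} = 1
g(8) = mex{0} = 1
g(9) = mex{0} = 1
g(10) = mex{0} = 1
g(11) = mex{0} = 1
g(12) = mex{0,1} = 2
g(13) = mex{0,1} = 2
g(14) = mex{0,1} = 2
So g(14) = 2.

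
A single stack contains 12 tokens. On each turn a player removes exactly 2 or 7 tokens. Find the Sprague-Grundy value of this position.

1

Grundy values for subtraction set {2, 7}:
g(0) = mex{} = 0
g(1) = mex{} = 0
g(2) = mex{0} = 1
g(3) = mex{0} = 1
g(4) = mex{1} = 0
g(5) = mex{1} = 0
g(6) = mex{0} = 1
g(7) = mex{0} = 1
g(8) = mex{0,1} = 2
g(9) = mex{1} = 0
g(10) = mex{1,2} = 0
g(11) = mex{0} = 1
g(12) = mex{0} = 1
So g(12) = 1.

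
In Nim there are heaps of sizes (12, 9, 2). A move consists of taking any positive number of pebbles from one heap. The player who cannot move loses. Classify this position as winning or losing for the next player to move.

Winning position

Nim-sum: 12 XOR 9 XOR 2 = 7.
The nim-sum is 7 ≠ 0, so this is an N-position: the player to move can win.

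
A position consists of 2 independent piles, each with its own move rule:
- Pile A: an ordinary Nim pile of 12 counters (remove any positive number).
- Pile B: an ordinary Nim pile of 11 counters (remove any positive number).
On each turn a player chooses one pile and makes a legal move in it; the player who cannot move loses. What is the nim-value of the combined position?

Pile A is a plain Nim pile of size 12, so its Grundy value is 12.
Pile B is a plain Nim pile of size 11, so its Grundy value is 11.
By the Sprague-Grundy theorem, the Grundy value of a sum of independent games is the XOR of the component values.
Combined value = 12 XOR 11 = 7.

7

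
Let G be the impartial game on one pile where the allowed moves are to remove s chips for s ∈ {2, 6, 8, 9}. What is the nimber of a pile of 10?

3

Grundy values for subtraction set {2, 6, 8, 9}:
k:     0  1  2  3  4  5  6  7  8  9 10
g(k):  0  0  1  1  0  0  1  1  2  2  3
So g(10) = 3.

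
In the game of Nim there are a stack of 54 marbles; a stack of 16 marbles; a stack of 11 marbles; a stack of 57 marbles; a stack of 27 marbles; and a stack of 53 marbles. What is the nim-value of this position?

58

Bitwise XOR of the heap sizes:
  110110  (54)
  010000  (16)
  001011  (11)
  111001  (57)
  011011  (27)
  110101  (53)
  ------
  111010  (58)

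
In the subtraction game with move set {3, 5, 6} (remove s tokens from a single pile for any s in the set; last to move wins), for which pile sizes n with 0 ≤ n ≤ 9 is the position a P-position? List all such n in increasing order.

0, 1, 2, 9

Build the Grundy sequence with g(k) = mex{g(k−s) : s ∈ {3, 5, 6}, s ≤ k}:
k:     0  1  2  3  4  5  6  7  8  9
g(k):  0  0  0  1  1  1  2  2  2  0
The P-positions (g = 0) in 0..9 are 0, 1, 2, 9.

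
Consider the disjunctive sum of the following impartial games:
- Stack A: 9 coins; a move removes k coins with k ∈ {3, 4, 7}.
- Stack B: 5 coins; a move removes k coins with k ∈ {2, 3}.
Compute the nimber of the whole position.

3

Grundy values for stack A (subtraction set {3, 4, 7}):
k:     0  1  2  3  4  5  6  7  8  9
g(k):  0  0  0  1  1  1  2  2  2  3
So g(9) = 3.
Grundy values for stack B (subtraction set {2, 3}):
g(0) = mex{} = 0
g(1) = mex{} = 0
g(2) = mex{0} = 1
g(3) = mex{0} = 1
g(4) = mex{0,1} = 2
g(5) = mex{1} = 0
So g(5) = 0.
The value of a disjunctive sum is the nim-sum of the parts.
Combined value = 3 ⊕ 0 = 3.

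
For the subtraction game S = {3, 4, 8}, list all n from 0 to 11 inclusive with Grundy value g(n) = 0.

Grundy values for subtraction set {3, 4, 8}:
k:     0  1  2  3  4  5  6  7  8  9 10 11
g(k):  0  0  0  1  1  1  2  0  2  3  1  3
The P-positions (g = 0) in 0..11 are 0, 1, 2, 7.

0, 1, 2, 7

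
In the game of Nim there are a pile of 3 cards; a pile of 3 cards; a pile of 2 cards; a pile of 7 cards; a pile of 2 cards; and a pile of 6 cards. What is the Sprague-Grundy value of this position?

1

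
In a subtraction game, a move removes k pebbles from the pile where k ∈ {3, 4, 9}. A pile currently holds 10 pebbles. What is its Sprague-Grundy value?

Compute g(0), g(1), … for moves {3, 4, 9}:
k:     0  1  2  3  4  5  6  7  8  9 10
g(k):  0  0  0  1  1  1  2  0  0  3  1
So g(10) = 1.

1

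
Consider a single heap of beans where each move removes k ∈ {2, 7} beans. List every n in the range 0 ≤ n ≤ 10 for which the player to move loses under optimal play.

0, 1, 4, 5, 9, 10

Build the Grundy sequence with g(k) = mex{g(k−s) : s ∈ {2, 7}, s ≤ k}:
g(0) = mex{} = 0
g(1) = mex{} = 0
g(2) = mex{0} = 1
g(3) = mex{0} = 1
g(4) = mex{1} = 0
g(5) = mex{1} = 0
g(6) = mex{0} = 1
g(7) = mex{0} = 1
g(8) = mex{0,1} = 2
g(9) = mex{1} = 0
g(10) = mex{1,2} = 0
The P-positions (g = 0) in 0..10 are 0, 1, 4, 5, 9, 10.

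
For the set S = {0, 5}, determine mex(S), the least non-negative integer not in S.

0 is in the set but 1 is not, so the mex is 1.

1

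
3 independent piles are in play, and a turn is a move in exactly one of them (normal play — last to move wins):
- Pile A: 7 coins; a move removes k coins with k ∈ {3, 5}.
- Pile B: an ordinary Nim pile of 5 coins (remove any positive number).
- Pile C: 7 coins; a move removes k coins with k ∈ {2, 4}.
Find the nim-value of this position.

7

For pile A, compute g(0), g(1), … with moves {3, 5}:
k:     0  1  2  3  4  5  6  7
g(k):  0  0  0  1  1  1  2  2
So g(7) = 2.
Pile B is a plain Nim pile of size 5, so its Grundy value is 5.
Build the Grundy sequence for pile C with g(k) = mex{g(k−s) : s ∈ {2, 4}, s ≤ k}:
k:     0  1  2  3  4  5  6  7
g(k):  0  0  1  1  2  2  0  0
So g(7) = 0.
The value of a disjunctive sum is the nim-sum of the parts.
Combined value = 2 ⊕ 5 ⊕ 0 = 7.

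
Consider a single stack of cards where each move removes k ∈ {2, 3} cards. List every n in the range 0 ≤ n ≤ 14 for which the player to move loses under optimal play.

0, 1, 5, 6, 10, 11

Grundy values for subtraction set {2, 3}:
k:     0  1  2  3  4  5  6  7  8  9 10 11 12 13 14
g(k):  0  0  1  1  2  0  0  1  1  2  0  0  1  1  2
The P-positions (g = 0) in 0..14 are 0, 1, 5, 6, 10, 11.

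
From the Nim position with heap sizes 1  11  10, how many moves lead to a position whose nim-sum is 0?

0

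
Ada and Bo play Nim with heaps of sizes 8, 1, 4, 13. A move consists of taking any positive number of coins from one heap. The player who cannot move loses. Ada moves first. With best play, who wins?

Compute the nim-sum pairwise:
8 XOR 1 = 9
9 XOR 4 = 13
13 XOR 13 = 0
The nim-sum is 0, so this is a P-position: the player to move is in a losing position under optimal play; Ada is about to move from it and so loses — Bo wins.

Bo wins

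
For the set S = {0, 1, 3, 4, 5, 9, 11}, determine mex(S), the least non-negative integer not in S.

2

The values 0, 1 are all present; 2 is the first non-negative integer missing from the set.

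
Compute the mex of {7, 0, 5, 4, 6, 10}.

1

0 is in the set but 1 is not, so the mex is 1.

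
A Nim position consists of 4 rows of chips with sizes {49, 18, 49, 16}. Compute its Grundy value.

Nim-sum: 49 ⊕ 18 ⊕ 49 ⊕ 16 = 2.

2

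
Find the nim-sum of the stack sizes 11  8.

Bitwise XOR of the heap sizes:
  1011  (11)
  1000  (8)
  ----
  0011  (3)

3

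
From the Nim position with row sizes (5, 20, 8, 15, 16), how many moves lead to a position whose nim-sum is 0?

3

Nim-sum: 5 ^ 20 ^ 8 ^ 15 ^ 16 = 6.
The overall nim-sum is X = 6. A row of size p has a winning move iff p XOR X < p (reduce it to p XOR X).
  5: 5 XOR 6 = 3 < 5 — winning move (to 3).
  20: 20 XOR 6 = 18 < 20 — winning move (to 18).
  8: 8 XOR 6 = 14 ≥ 8 — no move.
  15: 15 XOR 6 = 9 < 15 — winning move (to 9).
  16: 16 XOR 6 = 22 ≥ 16 — no move.
That gives 3 winning moves.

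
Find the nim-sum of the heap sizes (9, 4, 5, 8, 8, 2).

In binary:
  1001  (9)
  0100  (4)
  0101  (5)
  1000  (8)
  1000  (8)
  0010  (2)
  ----
  1010  (10)

10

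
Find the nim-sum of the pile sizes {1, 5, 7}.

3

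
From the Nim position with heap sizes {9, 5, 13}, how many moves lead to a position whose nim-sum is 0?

3

Nim-sum: 9 ⊕ 5 ⊕ 13 = 1.
The overall nim-sum is X = 1. A heap of size p has a winning move iff p XOR X < p (reduce it to p XOR X).
  9: 9 XOR 1 = 8 < 9 — winning move (to 8).
  5: 5 XOR 1 = 4 < 5 — winning move (to 4).
  13: 13 XOR 1 = 12 < 13 — winning move (to 12).
That gives 3 winning moves.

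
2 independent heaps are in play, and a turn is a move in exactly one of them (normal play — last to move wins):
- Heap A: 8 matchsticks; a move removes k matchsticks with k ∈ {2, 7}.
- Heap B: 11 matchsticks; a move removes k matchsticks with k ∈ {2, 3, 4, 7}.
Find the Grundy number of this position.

For heap A, compute g(0), g(1), … with moves {2, 7}:
k:     0  1  2  3  4  5  6  7  8
g(k):  0  0  1  1  0  0  1  1  2
So g(8) = 2.
For heap B, compute g(0), g(1), … with moves {2, 3, 4, 7}:
g(0) = mex{} = 0
g(1) = mex{} = 0
g(2) = mex{0} = 1
g(3) = mex{0} = 1
g(4) = mex{0,1} = 2
g(5) = mex{0,1} = 2
g(6) = mex{1,2} = 0
g(7) = mex{0,1,2} = 3
g(8) = mex{0,2} = 1
g(9) = mex{0,1,2,3} = 4
g(10) = mex{0,1,3} = 2
g(11) = mex{1,2,3,4} = 0
So g(11) = 0.
By the Sprague-Grundy theorem, the Grundy value of a sum of independent games is the XOR of the component values.
Combined value = 2 XOR 0 = 2.

2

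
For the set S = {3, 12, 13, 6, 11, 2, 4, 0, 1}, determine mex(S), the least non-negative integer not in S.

The values 0, 1, 2, 3, 4 are all present; 5 is the first non-negative integer missing from the set.

5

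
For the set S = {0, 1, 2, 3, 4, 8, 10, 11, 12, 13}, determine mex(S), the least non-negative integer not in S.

5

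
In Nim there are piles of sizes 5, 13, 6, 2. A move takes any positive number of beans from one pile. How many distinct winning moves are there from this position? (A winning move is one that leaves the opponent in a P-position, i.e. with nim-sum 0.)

1

Write each in binary and XOR column by column:
  0101  (5)
  1101  (13)
  0110  (6)
  0010  (2)
  ----
  1100  (12)
The overall nim-sum is X = 12. A pile of size p has a winning move iff p XOR X < p (reduce it to p XOR X).
  5: 5 XOR 12 = 9 ≥ 5 — no move.
  13: 13 XOR 12 = 1 < 13 — winning move (to 1).
  6: 6 XOR 12 = 10 ≥ 6 — no move.
  2: 2 XOR 12 = 14 ≥ 2 — no move.
That gives 1 winning move.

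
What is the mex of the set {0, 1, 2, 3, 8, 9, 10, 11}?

The values 0, 1, 2, 3 are all present; 4 is the first non-negative integer missing from the set.

4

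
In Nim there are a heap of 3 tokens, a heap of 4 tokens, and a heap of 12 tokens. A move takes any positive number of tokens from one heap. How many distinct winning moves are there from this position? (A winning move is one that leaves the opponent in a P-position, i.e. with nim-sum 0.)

1

Nim-sum: 3 ⊕ 4 ⊕ 12 = 11.
The overall nim-sum is X = 11. A heap of size p has a winning move iff p XOR X < p (reduce it to p XOR X).
  3: 3 XOR 11 = 8 ≥ 3 — no move.
  4: 4 XOR 11 = 15 ≥ 4 — no move.
  12: 12 XOR 11 = 7 < 12 — winning move (to 7).
That gives 1 winning move.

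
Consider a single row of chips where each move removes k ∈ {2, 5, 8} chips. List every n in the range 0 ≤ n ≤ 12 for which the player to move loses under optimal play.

0, 1, 4, 7, 10, 11

Build the Grundy sequence with g(k) = mex{g(k−s) : s ∈ {2, 5, 8}, s ≤ k}:
k:     0  1  2  3  4  5  6  7  8  9 10 11 12
g(k):  0  0  1  1  0  2  1  0  2  1  0  0  1
The P-positions (g = 0) in 0..12 are 0, 1, 4, 7, 10, 11.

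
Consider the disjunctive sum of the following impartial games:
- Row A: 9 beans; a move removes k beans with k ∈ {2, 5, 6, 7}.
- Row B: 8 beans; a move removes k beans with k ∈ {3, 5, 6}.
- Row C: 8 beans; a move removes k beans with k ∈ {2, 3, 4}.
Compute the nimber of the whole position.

1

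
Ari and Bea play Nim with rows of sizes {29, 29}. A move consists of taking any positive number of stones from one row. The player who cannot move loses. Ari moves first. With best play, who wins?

Bea wins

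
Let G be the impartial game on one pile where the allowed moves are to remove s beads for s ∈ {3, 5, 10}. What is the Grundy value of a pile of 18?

1

Build the Grundy sequence with g(k) = mex{g(k−s) : s ∈ {3, 5, 10}, s ≤ k}:
k:     0  1  2  3  4  5  6  7  8  9 10 11 12 13 14 15 16 17 18
g(k):  0  0  0  1  1  1  2  2  0  0  3  1  1  2  2  0  0  0  1
So g(18) = 1.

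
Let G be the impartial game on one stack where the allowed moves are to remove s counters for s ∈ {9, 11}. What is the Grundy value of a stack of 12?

1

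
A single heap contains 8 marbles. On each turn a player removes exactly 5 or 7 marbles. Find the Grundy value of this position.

Grundy values for subtraction set {5, 7}:
g(0) = mex{} = 0
g(1) = mex{} = 0
g(2) = mex{} = 0
g(3) = mex{} = 0
g(4) = mex{} = 0
g(5) = mex{0} = 1
g(6) = mex{0} = 1
g(7) = mex{0} = 1
g(8) = mex{0} = 1
So g(8) = 1.

1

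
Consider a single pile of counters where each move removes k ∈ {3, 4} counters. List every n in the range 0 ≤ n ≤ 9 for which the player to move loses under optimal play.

Grundy values for subtraction set {3, 4}:
k:     0  1  2  3  4  5  6  7  8  9
g(k):  0  0  0  1  1  1  2  0  0  0
The P-positions (g = 0) in 0..9 are 0, 1, 2, 7, 8, 9.

0, 1, 2, 7, 8, 9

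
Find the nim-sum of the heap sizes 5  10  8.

Write each in binary and XOR column by column:
  0101  (5)
  1010  (10)
  1000  (8)
  ----
  0111  (7)

7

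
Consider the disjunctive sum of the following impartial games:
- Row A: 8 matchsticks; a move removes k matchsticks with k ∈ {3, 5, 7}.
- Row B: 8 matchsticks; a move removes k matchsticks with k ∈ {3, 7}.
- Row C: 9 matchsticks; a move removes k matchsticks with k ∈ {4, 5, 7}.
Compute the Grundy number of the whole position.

For row A, compute g(0), g(1), … with moves {3, 5, 7}:
k:     0  1  2  3  4  5  6  7  8
g(k):  0  0  0  1  1  1  2  2  2
So g(8) = 2.
For row B, compute g(0), g(1), … with moves {3, 7}:
g(0) = mex{} = 0
g(1) = mex{} = 0
g(2) = mex{} = 0
g(3) = mex{0} = 1
g(4) = mex{0} = 1
g(5) = mex{0} = 1
g(6) = mex{1} = 0
g(7) = mex{0,1} = 2
g(8) = mex{0,1} = 2
So g(8) = 2.
Build the Grundy sequence for row C with g(k) = mex{g(k−s) : s ∈ {4, 5, 7}, s ≤ k}:
g(0) = mex{} = 0
g(1) = mex{} = 0
g(2) = mex{} = 0
g(3) = mex{} = 0
g(4) = mex{0} = 1
g(5) = mex{0} = 1
g(6) = mex{0} = 1
g(7) = mex{0} = 1
g(8) = mex{0,1} = 2
g(9) = mex{0,1} = 2
So g(9) = 2.
The value of a disjunctive sum is the nim-sum of the parts.
Combined value = 2 ⊕ 2 ⊕ 2 = 2.

2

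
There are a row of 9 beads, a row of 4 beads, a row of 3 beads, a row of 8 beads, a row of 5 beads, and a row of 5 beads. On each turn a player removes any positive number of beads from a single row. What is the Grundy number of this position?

In binary:
  1001  (9)
  0100  (4)
  0011  (3)
  1000  (8)
  0101  (5)
  0101  (5)
  ----
  0110  (6)

6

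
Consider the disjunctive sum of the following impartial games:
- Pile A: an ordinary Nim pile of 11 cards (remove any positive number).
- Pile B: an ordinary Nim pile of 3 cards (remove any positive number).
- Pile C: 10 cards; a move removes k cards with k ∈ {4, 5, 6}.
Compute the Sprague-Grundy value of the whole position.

Pile A is a plain Nim pile of size 11, so its Grundy value is 11.
Pile B is a plain Nim pile of size 3, so its Grundy value is 3.
Build the Grundy sequence for pile C with g(k) = mex{g(k−s) : s ∈ {4, 5, 6}, s ≤ k}:
k:     0  1  2  3  4  5  6  7  8  9 10
g(k):  0  0  0  0  1  1  1  1  2  2  0
So g(10) = 0.
The value of a disjunctive sum is the nim-sum of the parts.
Combined value = 11 ⊕ 3 ⊕ 0 = 8.

8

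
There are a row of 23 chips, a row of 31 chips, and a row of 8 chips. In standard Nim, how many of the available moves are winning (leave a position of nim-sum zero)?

Compute the nim-sum pairwise:
23 ^ 31 = 8
8 ^ 8 = 0
The nim-sum is already 0, so every move leaves a nonzero nim-sum — there are no winning moves.

0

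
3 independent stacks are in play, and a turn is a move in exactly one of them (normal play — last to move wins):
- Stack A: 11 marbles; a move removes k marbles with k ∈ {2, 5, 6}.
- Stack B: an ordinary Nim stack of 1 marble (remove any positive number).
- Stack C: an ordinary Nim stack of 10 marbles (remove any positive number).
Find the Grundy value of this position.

Grundy values for stack A (subtraction set {2, 5, 6}):
k:     0  1  2  3  4  5  6  7  8  9 10 11
g(k):  0  0  1  1  0  2  1  3  0  2  1  0
So g(11) = 0.
Stack B is a plain Nim stack of size 1, so its Grundy value is 1.
Stack C is a plain Nim stack of size 10, so its Grundy value is 10.
By the Sprague-Grundy theorem, the Grundy value of a sum of independent games is the XOR of the component values.
Combined value = 0 ⊕ 1 ⊕ 10 = 11.

11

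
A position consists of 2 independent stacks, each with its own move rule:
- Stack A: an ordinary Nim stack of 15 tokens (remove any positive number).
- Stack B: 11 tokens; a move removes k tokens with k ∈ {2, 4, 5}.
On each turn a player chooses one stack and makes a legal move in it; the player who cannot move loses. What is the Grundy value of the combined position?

Stack A is a plain Nim stack of size 15, so its Grundy value is 15.
Build the Grundy sequence for stack B with g(k) = mex{g(k−s) : s ∈ {2, 4, 5}, s ≤ k}:
k:     0  1  2  3  4  5  6  7  8  9 10 11
g(k):  0  0  1  1  2  2  3  0  0  1  1  2
So g(11) = 2.
By the Sprague-Grundy theorem, the Grundy value of a sum of independent games is the XOR of the component values.
Combined value = 15 XOR 2 = 13.

13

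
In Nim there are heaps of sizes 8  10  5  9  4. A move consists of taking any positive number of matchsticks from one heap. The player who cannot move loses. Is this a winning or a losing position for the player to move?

Nim-sum: 8 ⊕ 10 ⊕ 5 ⊕ 9 ⊕ 4 = 10.
The nim-sum is 10 ≠ 0, so this is an N-position: the player to move can win.

Winning position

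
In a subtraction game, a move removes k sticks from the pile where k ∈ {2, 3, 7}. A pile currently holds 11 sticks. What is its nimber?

0

Build the Grundy sequence with g(k) = mex{g(k−s) : s ∈ {2, 3, 7}, s ≤ k}:
g(0) = mex{} = 0
g(1) = mex{} = 0
g(2) = mex{0} = 1
g(3) = mex{0} = 1
g(4) = mex{0,1} = 2
g(5) = mex{1} = 0
g(6) = mex{1,2} = 0
g(7) = mex{0,2} = 1
g(8) = mex{0} = 1
g(9) = mex{0,1} = 2
g(10) = mex{1} = 0
g(11) = mex{1,2} = 0
So g(11) = 0.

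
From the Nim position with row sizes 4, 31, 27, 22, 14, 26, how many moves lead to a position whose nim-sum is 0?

5

In binary:
  00100  (4)
  11111  (31)
  11011  (27)
  10110  (22)
  01110  (14)
  11010  (26)
  -----
  00010  (2)
The overall nim-sum is X = 2. A row of size p has a winning move iff p XOR X < p (reduce it to p XOR X).
  4: 4 XOR 2 = 6 ≥ 4 — no move.
  31: 31 XOR 2 = 29 < 31 — winning move (to 29).
  27: 27 XOR 2 = 25 < 27 — winning move (to 25).
  22: 22 XOR 2 = 20 < 22 — winning move (to 20).
  14: 14 XOR 2 = 12 < 14 — winning move (to 12).
  26: 26 XOR 2 = 24 < 26 — winning move (to 24).
That gives 5 winning moves.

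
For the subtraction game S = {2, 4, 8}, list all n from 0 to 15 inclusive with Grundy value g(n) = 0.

0, 1, 6, 7, 12, 13

Compute g(0), g(1), … for moves {2, 4, 8}:
k:     0  1  2  3  4  5  6  7  8  9 10 11 12 13 14 15
g(k):  0  0  1  1  2  2  0  0  1  1  2  2  0  0  1  1
The P-positions (g = 0) in 0..15 are 0, 1, 6, 7, 12, 13.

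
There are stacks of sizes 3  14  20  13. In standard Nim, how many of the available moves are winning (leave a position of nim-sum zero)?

1

In binary:
  00011  (3)
  01110  (14)
  10100  (20)
  01101  (13)
  -----
  10100  (20)
The overall nim-sum is X = 20. A stack of size p has a winning move iff p XOR X < p (reduce it to p XOR X).
  3: 3 XOR 20 = 23 ≥ 3 — no move.
  14: 14 XOR 20 = 26 ≥ 14 — no move.
  20: 20 XOR 20 = 0 < 20 — winning move (to 0).
  13: 13 XOR 20 = 25 ≥ 13 — no move.
That gives 1 winning move.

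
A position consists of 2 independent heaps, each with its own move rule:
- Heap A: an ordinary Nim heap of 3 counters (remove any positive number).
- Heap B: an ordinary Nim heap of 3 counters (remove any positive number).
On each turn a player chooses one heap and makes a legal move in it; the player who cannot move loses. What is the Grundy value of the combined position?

Heap A is a plain Nim heap of size 3, so its Grundy value is 3.
Heap B is a plain Nim heap of size 3, so its Grundy value is 3.
The value of a disjunctive sum is the nim-sum of the parts.
Combined value = 3 XOR 3 = 0.

0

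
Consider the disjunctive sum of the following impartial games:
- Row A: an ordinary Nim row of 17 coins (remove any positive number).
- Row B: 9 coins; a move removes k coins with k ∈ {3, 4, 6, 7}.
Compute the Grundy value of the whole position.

18

Row A is a plain Nim row of size 17, so its Grundy value is 17.
Grundy values for row B (subtraction set {3, 4, 6, 7}):
g(0) = mex{} = 0
g(1) = mex{} = 0
g(2) = mex{} = 0
g(3) = mex{0} = 1
g(4) = mex{0} = 1
g(5) = mex{0} = 1
g(6) = mex{0,1} = 2
g(7) = mex{0,1} = 2
g(8) = mex{0,1} = 2
g(9) = mex{0,1,2} = 3
So g(9) = 3.
By the Sprague-Grundy theorem, the Grundy value of a sum of independent games is the XOR of the component values.
Combined value = 17 XOR 3 = 18.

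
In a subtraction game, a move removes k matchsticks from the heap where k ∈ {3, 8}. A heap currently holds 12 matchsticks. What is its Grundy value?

Build the Grundy sequence with g(k) = mex{g(k−s) : s ∈ {3, 8}, s ≤ k}:
g(0) = mex{} = 0
g(1) = mex{} = 0
g(2) = mex{} = 0
g(3) = mex{0} = 1
g(4) = mex{0} = 1
g(5) = mex{0} = 1
g(6) = mex{1} = 0
g(7) = mex{1} = 0
g(8) = mex{0,1} = 2
g(9) = mex{0} = 1
g(10) = mex{0} = 1
g(11) = mex{1,2} = 0
g(12) = mex{1} = 0
So g(12) = 0.

0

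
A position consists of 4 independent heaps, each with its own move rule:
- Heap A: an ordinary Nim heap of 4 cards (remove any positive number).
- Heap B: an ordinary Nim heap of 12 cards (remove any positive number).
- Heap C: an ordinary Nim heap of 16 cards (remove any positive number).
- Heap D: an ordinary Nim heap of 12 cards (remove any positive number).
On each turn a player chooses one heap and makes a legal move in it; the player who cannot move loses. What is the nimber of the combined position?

Heap A is a plain Nim heap of size 4, so its Grundy value is 4.
Heap B is a plain Nim heap of size 12, so its Grundy value is 12.
Heap C is a plain Nim heap of size 16, so its Grundy value is 16.
Heap D is a plain Nim heap of size 12, so its Grundy value is 12.
By the Sprague-Grundy theorem, the Grundy value of a sum of independent games is the XOR of the component values.
Combined value = 4 XOR 12 XOR 16 XOR 12 = 20.

20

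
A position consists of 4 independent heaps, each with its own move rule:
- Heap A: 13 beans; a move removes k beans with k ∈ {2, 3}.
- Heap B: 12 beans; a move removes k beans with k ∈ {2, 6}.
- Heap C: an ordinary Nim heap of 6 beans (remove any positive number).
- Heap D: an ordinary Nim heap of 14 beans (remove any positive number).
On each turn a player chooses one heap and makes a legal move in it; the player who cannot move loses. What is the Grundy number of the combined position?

Build the Grundy sequence for heap A with g(k) = mex{g(k−s) : s ∈ {2, 3}, s ≤ k}:
k:     0  1  2  3  4  5  6  7  8  9 10 11 12 13
g(k):  0  0  1  1  2  0  0  1  1  2  0  0  1  1
So g(13) = 1.
Build the Grundy sequence for heap B with g(k) = mex{g(k−s) : s ∈ {2, 6}, s ≤ k}:
g(0) = mex{} = 0
g(1) = mex{} = 0
g(2) = mex{0} = 1
g(3) = mex{0} = 1
g(4) = mex{1} = 0
g(5) = mex{1} = 0
g(6) = mex{0} = 1
g(7) = mex{0} = 1
g(8) = mex{1} = 0
g(9) = mex{1} = 0
g(10) = mex{0} = 1
g(11) = mex{0} = 1
g(12) = mex{1} = 0
So g(12) = 0.
Heap C is a plain Nim heap of size 6, so its Grundy value is 6.
Heap D is a plain Nim heap of size 14, so its Grundy value is 14.
By the Sprague-Grundy theorem, the Grundy value of a sum of independent games is the XOR of the component values.
Combined value = 1 XOR 0 XOR 6 XOR 14 = 9.

9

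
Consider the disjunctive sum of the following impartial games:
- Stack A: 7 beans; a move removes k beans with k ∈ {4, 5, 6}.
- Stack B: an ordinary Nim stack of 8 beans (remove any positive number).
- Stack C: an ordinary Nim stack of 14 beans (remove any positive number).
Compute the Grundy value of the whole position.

Build the Grundy sequence for stack A with g(k) = mex{g(k−s) : s ∈ {4, 5, 6}, s ≤ k}:
g(0) = mex{} = 0
g(1) = mex{} = 0
g(2) = mex{} = 0
g(3) = mex{} = 0
g(4) = mex{0} = 1
g(5) = mex{0} = 1
g(6) = mex{0} = 1
g(7) = mex{0} = 1
So g(7) = 1.
Stack B is a plain Nim stack of size 8, so its Grundy value is 8.
Stack C is a plain Nim stack of size 14, so its Grundy value is 14.
The value of a disjunctive sum is the nim-sum of the parts.
Combined value = 1 XOR 8 XOR 14 = 7.

7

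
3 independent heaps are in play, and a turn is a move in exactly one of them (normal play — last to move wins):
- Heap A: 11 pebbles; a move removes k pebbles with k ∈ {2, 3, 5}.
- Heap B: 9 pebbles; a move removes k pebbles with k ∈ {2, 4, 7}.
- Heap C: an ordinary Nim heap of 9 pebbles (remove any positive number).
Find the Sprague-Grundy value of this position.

11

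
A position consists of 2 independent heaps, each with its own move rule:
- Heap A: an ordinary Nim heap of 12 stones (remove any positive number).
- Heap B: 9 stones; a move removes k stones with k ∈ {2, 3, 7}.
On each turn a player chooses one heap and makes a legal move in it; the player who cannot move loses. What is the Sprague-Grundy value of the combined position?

Heap A is a plain Nim heap of size 12, so its Grundy value is 12.
Grundy values for heap B (subtraction set {2, 3, 7}):
g(0) = mex{} = 0
g(1) = mex{} = 0
g(2) = mex{0} = 1
g(3) = mex{0} = 1
g(4) = mex{0,1} = 2
g(5) = mex{1} = 0
g(6) = mex{1,2} = 0
g(7) = mex{0,2} = 1
g(8) = mex{0} = 1
g(9) = mex{0,1} = 2
So g(9) = 2.
By the Sprague-Grundy theorem, the Grundy value of a sum of independent games is the XOR of the component values.
Combined value = 12 ⊕ 2 = 14.

14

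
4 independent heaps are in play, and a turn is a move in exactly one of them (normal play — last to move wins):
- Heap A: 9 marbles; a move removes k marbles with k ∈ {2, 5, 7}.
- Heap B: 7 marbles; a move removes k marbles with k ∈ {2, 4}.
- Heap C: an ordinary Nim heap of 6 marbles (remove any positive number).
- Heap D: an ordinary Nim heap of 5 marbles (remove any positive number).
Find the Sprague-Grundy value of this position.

1

Build the Grundy sequence for heap A with g(k) = mex{g(k−s) : s ∈ {2, 5, 7}, s ≤ k}:
g(0) = mex{} = 0
g(1) = mex{} = 0
g(2) = mex{0} = 1
g(3) = mex{0} = 1
g(4) = mex{1} = 0
g(5) = mex{0,1} = 2
g(6) = mex{0} = 1
g(7) = mex{0,1,2} = 3
g(8) = mex{0,1} = 2
g(9) = mex{0,1,3} = 2
So g(9) = 2.
Grundy values for heap B (subtraction set {2, 4}):
k:     0  1  2  3  4  5  6  7
g(k):  0  0  1  1  2  2  0  0
So g(7) = 0.
Heap C is a plain Nim heap of size 6, so its Grundy value is 6.
Heap D is a plain Nim heap of size 5, so its Grundy value is 5.
By the Sprague-Grundy theorem, the Grundy value of a sum of independent games is the XOR of the component values.
Combined value = 2 XOR 0 XOR 6 XOR 5 = 1.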